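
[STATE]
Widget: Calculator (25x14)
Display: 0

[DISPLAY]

                        0
┌───┬───┬───┬───┐        
│ 7 │ 8 │ 9 │ ÷ │        
├───┼───┼───┼───┤        
│ 4 │ 5 │ 6 │ × │        
├───┼───┼───┼───┤        
│ 1 │ 2 │ 3 │ - │        
├───┼───┼───┼───┤        
│ 0 │ . │ = │ + │        
├───┼───┼───┼───┤        
│ C │ MC│ MR│ M+│        
└───┴───┴───┴───┘        
                         
                         


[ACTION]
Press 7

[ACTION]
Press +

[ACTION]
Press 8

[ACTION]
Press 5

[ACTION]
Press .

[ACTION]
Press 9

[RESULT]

                     85.9
┌───┬───┬───┬───┐        
│ 7 │ 8 │ 9 │ ÷ │        
├───┼───┼───┼───┤        
│ 4 │ 5 │ 6 │ × │        
├───┼───┼───┼───┤        
│ 1 │ 2 │ 3 │ - │        
├───┼───┼───┼───┤        
│ 0 │ . │ = │ + │        
├───┼───┼───┼───┤        
│ C │ MC│ MR│ M+│        
└───┴───┴───┴───┘        
                         
                         


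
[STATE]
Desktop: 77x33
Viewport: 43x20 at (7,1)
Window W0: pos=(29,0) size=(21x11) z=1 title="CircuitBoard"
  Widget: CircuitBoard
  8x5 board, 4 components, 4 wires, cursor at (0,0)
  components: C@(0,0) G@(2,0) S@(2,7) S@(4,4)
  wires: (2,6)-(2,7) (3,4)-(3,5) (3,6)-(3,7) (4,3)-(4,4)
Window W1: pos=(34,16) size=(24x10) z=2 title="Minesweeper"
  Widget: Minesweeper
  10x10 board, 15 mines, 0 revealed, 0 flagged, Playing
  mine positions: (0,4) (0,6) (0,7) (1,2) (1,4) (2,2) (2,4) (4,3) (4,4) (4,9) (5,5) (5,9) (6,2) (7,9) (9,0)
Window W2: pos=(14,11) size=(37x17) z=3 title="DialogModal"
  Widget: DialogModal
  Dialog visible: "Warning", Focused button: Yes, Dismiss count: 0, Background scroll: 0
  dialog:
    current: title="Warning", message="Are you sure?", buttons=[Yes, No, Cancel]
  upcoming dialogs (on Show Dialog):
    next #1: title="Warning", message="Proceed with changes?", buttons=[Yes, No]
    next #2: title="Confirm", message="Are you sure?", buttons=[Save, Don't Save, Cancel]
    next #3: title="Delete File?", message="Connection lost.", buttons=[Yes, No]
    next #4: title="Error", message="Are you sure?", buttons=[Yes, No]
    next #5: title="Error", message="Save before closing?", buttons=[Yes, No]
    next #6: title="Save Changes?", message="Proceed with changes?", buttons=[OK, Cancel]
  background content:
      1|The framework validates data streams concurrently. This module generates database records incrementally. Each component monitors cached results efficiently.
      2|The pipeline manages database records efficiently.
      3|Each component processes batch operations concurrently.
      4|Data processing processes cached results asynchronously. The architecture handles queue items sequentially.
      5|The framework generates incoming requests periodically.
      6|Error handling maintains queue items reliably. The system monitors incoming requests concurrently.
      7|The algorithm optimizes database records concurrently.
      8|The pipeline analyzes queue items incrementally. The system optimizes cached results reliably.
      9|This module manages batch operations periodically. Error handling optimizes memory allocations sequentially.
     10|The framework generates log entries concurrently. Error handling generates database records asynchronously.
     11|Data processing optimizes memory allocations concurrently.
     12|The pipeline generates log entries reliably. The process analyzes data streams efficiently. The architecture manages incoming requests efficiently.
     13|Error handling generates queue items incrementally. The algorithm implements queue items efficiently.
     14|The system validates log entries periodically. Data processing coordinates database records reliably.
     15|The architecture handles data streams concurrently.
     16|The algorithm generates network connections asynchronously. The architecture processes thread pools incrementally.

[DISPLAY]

                      ┃ CircuitBoard      ┃
                      ┠───────────────────┨
                      ┃   0 1 2 3 4 5 6 7 ┃
                      ┃0  [C]             ┃
                      ┃                   ┃
                      ┃1                  ┃
                      ┃                   ┃
                      ┃2   G              ┃
                      ┃                   ┃
                      ┗━━━━━━━━━━━━━━━━━━━┛
       ┏━━━━━━━━━━━━━━━━━━━━━━━━━━━━━━━━━━━
       ┃ DialogModal                       
       ┠───────────────────────────────────
       ┃The framework validates data stream
       ┃The pipeline manages database recor
       ┃Each component processes batch oper
       ┃Data processing processes cached re
       ┃The fr┌─────────────────────┐ing re
       ┃Error │       Warning       │e item
       ┃The al│    Are you sure?    │ase re


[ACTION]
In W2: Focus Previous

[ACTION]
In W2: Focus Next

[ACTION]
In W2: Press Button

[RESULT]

                      ┃ CircuitBoard      ┃
                      ┠───────────────────┨
                      ┃   0 1 2 3 4 5 6 7 ┃
                      ┃0  [C]             ┃
                      ┃                   ┃
                      ┃1                  ┃
                      ┃                   ┃
                      ┃2   G              ┃
                      ┃                   ┃
                      ┗━━━━━━━━━━━━━━━━━━━┛
       ┏━━━━━━━━━━━━━━━━━━━━━━━━━━━━━━━━━━━
       ┃ DialogModal                       
       ┠───────────────────────────────────
       ┃The framework validates data stream
       ┃The pipeline manages database recor
       ┃Each component processes batch oper
       ┃Data processing processes cached re
       ┃The framework generates incoming re
       ┃Error handling maintains queue item
       ┃The algorithm optimizes database re


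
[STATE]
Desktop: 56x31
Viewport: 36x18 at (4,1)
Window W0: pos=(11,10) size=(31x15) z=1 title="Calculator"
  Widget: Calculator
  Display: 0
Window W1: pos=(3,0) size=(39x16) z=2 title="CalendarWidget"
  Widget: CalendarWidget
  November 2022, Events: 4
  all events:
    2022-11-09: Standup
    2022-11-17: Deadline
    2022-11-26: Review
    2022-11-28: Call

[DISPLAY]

 CalendarWidget                     
────────────────────────────────────
            November 2022           
Mo Tu We Th Fr Sa Su                
    1  2  3  4  5  6                
 7  8  9* 10 11 12 13               
14 15 16 17* 18 19 20               
21 22 23 24 25 26* 27               
28* 29 30                           
                                    
                                    
                                    
                                    
                                    
━━━━━━━━━━━━━━━━━━━━━━━━━━━━━━━━━━━━
       ┃├───┼───┼───┼───┤           
       ┃│ 4 │ 5 │ 6 │ × │           
       ┃├───┼───┼───┼───┤           


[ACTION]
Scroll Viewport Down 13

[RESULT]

                                    
                                    
━━━━━━━━━━━━━━━━━━━━━━━━━━━━━━━━━━━━
       ┃├───┼───┼───┼───┤           
       ┃│ 4 │ 5 │ 6 │ × │           
       ┃├───┼───┼───┼───┤           
       ┃│ 1 │ 2 │ 3 │ - │           
       ┃├───┼───┼───┼───┤           
       ┃│ 0 │ . │ = │ + │           
       ┃├───┼───┼───┼───┤           
       ┃│ C │ MC│ MR│ M+│           
       ┗━━━━━━━━━━━━━━━━━━━━━━━━━━━━
                                    
                                    
                                    
                                    
                                    
                                    


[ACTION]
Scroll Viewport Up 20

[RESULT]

━━━━━━━━━━━━━━━━━━━━━━━━━━━━━━━━━━━━
 CalendarWidget                     
────────────────────────────────────
            November 2022           
Mo Tu We Th Fr Sa Su                
    1  2  3  4  5  6                
 7  8  9* 10 11 12 13               
14 15 16 17* 18 19 20               
21 22 23 24 25 26* 27               
28* 29 30                           
                                    
                                    
                                    
                                    
                                    
━━━━━━━━━━━━━━━━━━━━━━━━━━━━━━━━━━━━
       ┃├───┼───┼───┼───┤           
       ┃│ 4 │ 5 │ 6 │ × │           


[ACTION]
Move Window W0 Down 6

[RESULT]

━━━━━━━━━━━━━━━━━━━━━━━━━━━━━━━━━━━━
 CalendarWidget                     
────────────────────────────────────
            November 2022           
Mo Tu We Th Fr Sa Su                
    1  2  3  4  5  6                
 7  8  9* 10 11 12 13               
14 15 16 17* 18 19 20               
21 22 23 24 25 26* 27               
28* 29 30                           
                                    
                                    
                                    
                                    
                                    
━━━━━━━━━━━━━━━━━━━━━━━━━━━━━━━━━━━━
       ┏━━━━━━━━━━━━━━━━━━━━━━━━━━━━
       ┃ Calculator                 


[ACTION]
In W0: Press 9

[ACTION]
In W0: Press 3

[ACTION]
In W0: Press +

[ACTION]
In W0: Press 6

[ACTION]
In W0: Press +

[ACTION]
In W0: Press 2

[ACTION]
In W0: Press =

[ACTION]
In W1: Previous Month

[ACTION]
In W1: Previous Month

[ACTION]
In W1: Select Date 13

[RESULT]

━━━━━━━━━━━━━━━━━━━━━━━━━━━━━━━━━━━━
 CalendarWidget                     
────────────────────────────────────
            September 2022          
Mo Tu We Th Fr Sa Su                
          1  2  3  4                
 5  6  7  8  9 10 11                
12 [13] 14 15 16 17 18              
19 20 21 22 23 24 25                
26 27 28 29 30                      
                                    
                                    
                                    
                                    
                                    
━━━━━━━━━━━━━━━━━━━━━━━━━━━━━━━━━━━━
       ┏━━━━━━━━━━━━━━━━━━━━━━━━━━━━
       ┃ Calculator                 


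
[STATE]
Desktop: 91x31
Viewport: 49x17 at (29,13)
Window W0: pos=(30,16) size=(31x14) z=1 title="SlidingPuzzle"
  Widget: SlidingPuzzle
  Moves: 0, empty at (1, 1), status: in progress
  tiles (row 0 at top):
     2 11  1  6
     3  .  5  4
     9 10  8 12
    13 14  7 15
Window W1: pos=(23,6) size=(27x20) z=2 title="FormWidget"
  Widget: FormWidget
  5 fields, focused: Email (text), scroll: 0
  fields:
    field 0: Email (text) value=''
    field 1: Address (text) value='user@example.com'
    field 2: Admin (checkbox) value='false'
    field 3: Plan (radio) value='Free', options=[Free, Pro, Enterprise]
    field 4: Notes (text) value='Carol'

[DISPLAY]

es:      [Carol    ]┃                            
                    ┃                            
                    ┃                            
                    ┃━━━━━━━━━━┓                 
                    ┃          ┃                 
                    ┃──────────┨                 
                    ┃─┐        ┃                 
                    ┃ │        ┃                 
                    ┃─┤        ┃                 
                    ┃ │        ┃                 
                    ┃─┤        ┃                 
                    ┃ │        ┃                 
━━━━━━━━━━━━━━━━━━━━┛─┤        ┃                 
 ┃│ 13 │ 14 │  7 │ 15 │        ┃                 
 ┃└────┴────┴────┴────┘        ┃                 
 ┃Moves: 0                     ┃                 
 ┗━━━━━━━━━━━━━━━━━━━━━━━━━━━━━┛                 


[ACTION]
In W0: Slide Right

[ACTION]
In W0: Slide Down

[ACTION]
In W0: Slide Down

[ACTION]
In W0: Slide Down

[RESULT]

es:      [Carol    ]┃                            
                    ┃                            
                    ┃                            
                    ┃━━━━━━━━━━┓                 
                    ┃          ┃                 
                    ┃──────────┨                 
                    ┃─┐        ┃                 
                    ┃ │        ┃                 
                    ┃─┤        ┃                 
                    ┃ │        ┃                 
                    ┃─┤        ┃                 
                    ┃ │        ┃                 
━━━━━━━━━━━━━━━━━━━━┛─┤        ┃                 
 ┃│ 13 │ 14 │  7 │ 15 │        ┃                 
 ┃└────┴────┴────┴────┘        ┃                 
 ┃Moves: 2                     ┃                 
 ┗━━━━━━━━━━━━━━━━━━━━━━━━━━━━━┛                 


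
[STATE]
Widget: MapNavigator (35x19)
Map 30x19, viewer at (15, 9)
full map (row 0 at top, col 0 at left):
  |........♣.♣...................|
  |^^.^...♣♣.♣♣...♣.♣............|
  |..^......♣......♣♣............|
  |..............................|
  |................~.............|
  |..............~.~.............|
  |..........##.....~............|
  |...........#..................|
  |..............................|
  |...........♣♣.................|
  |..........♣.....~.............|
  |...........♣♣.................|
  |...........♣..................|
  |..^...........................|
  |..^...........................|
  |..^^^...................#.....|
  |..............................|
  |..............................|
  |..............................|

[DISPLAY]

  ........♣.♣...................   
  ^^.^...♣♣.♣♣...♣.♣............   
  ..^......♣......♣♣............   
  ..............................   
  ................~.............   
  ..............~.~.............   
  ..........##.....~............   
  ...........#..................   
  ..............................   
  ...........♣♣..@..............   
  ..........♣.....~.............   
  ...........♣♣.................   
  ...........♣..................   
  ..^...........................   
  ..^...........................   
  ..^^^...................#.....   
  ..............................   
  ..............................   
  ..............................   


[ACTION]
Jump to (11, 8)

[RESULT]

                                   
      ........♣.♣..................
      ^^.^...♣♣.♣♣...♣.♣...........
      ..^......♣......♣♣...........
      .............................
      ................~............
      ..............~.~............
      ..........##.....~...........
      ...........#.................
      ...........@.................
      ...........♣♣................
      ..........♣.....~............
      ...........♣♣................
      ...........♣.................
      ..^..........................
      ..^..........................
      ..^^^...................#....
      .............................
      .............................


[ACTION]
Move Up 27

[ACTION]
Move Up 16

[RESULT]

                                   
                                   
                                   
                                   
                                   
                                   
                                   
                                   
                                   
      ........♣.♣@.................
      ^^.^...♣♣.♣♣...♣.♣...........
      ..^......♣......♣♣...........
      .............................
      ................~............
      ..............~.~............
      ..........##.....~...........
      ...........#.................
      .............................
      ...........♣♣................


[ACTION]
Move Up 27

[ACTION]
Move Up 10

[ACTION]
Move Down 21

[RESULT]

      ...........♣♣................
      ..........♣.....~............
      ...........♣♣................
      ...........♣.................
      ..^..........................
      ..^..........................
      ..^^^...................#....
      .............................
      .............................
      ...........@.................
                                   
                                   
                                   
                                   
                                   
                                   
                                   
                                   
                                   


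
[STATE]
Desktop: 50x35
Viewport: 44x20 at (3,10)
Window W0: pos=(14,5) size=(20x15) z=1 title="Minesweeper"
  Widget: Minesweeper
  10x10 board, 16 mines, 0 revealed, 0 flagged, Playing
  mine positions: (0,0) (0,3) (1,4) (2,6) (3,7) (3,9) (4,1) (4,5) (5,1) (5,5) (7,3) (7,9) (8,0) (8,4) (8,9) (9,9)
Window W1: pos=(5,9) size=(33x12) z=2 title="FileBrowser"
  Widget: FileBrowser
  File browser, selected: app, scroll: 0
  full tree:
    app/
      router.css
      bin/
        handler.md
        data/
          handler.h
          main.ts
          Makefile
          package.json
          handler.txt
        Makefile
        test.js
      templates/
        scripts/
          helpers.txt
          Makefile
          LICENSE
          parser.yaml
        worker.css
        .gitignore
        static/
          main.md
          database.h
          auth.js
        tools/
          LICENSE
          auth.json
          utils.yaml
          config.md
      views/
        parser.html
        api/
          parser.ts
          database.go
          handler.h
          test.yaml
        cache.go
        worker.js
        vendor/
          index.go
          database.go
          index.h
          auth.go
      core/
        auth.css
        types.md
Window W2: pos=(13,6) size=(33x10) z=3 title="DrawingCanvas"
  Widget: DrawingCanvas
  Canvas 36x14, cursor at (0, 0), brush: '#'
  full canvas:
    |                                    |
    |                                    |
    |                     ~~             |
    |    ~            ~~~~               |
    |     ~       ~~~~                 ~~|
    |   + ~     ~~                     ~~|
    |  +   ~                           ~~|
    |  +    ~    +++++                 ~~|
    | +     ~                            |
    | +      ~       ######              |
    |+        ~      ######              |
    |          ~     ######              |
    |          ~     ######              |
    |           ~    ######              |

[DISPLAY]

  ┃ FileBr┃                               ┃ 
  ┠───────┃                     ~~        ┃ 
  ┃> [-] a┃    ~            ~~~~          ┃ 
  ┃    rou┃     ~       ~~~~              ┃ 
  ┃    [+]┃   + ~     ~~                  ┃ 
  ┃    [+]┗━━━━━━━━━━━━━━━━━━━━━━━━━━━━━━━┛ 
  ┃    [+] views/                 ┃         
  ┃    [+] core/                  ┃         
  ┃                               ┃         
  ┃                               ┃         
  ┗━━━━━━━━━━━━━━━━━━━━━━━━━━━━━━━┛         
                                            
                                            
                                            
                                            
                                            
                                            
                                            
                                            
                                            


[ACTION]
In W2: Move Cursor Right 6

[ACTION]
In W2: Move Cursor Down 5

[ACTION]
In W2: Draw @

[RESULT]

  ┃ FileBr┃                               ┃ 
  ┠───────┃                     ~~        ┃ 
  ┃> [-] a┃    ~            ~~~~          ┃ 
  ┃    rou┃     ~       ~~~~              ┃ 
  ┃    [+]┃   + ~@    ~~                  ┃ 
  ┃    [+]┗━━━━━━━━━━━━━━━━━━━━━━━━━━━━━━━┛ 
  ┃    [+] views/                 ┃         
  ┃    [+] core/                  ┃         
  ┃                               ┃         
  ┃                               ┃         
  ┗━━━━━━━━━━━━━━━━━━━━━━━━━━━━━━━┛         
                                            
                                            
                                            
                                            
                                            
                                            
                                            
                                            
                                            


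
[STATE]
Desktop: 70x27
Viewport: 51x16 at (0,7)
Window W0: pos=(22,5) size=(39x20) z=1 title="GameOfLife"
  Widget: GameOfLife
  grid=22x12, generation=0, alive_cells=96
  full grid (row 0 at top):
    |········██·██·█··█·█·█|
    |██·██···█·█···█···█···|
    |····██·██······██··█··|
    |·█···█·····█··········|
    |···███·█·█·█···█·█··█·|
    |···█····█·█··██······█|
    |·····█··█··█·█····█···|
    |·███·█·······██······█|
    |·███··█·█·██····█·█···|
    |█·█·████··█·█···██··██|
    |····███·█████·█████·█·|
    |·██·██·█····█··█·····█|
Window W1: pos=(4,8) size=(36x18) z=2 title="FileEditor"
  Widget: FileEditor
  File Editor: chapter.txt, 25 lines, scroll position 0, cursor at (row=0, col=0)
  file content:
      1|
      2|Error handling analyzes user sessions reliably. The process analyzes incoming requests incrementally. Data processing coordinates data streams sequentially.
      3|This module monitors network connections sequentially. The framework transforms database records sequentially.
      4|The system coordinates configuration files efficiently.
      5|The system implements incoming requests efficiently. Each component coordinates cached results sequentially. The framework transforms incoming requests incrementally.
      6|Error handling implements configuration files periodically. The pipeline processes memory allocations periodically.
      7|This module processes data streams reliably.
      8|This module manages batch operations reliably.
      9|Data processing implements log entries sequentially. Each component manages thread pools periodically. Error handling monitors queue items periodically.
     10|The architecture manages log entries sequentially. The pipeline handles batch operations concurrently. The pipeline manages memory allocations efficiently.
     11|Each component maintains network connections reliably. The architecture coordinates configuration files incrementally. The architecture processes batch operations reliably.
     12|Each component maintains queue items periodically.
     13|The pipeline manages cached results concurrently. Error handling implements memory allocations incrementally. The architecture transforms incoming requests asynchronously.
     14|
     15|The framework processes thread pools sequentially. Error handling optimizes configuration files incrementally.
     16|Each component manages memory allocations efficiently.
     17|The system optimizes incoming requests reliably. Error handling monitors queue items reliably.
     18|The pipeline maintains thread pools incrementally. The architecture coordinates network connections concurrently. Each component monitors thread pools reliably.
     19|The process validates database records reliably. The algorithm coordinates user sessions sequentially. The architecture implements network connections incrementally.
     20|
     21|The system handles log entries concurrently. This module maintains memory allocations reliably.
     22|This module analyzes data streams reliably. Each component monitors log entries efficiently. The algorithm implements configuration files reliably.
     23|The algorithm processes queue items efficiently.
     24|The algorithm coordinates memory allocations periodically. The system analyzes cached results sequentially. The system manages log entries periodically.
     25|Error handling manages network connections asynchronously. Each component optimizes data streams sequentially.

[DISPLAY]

                      ┠────────────────────────────
    ┏━━━━━━━━━━━━━━━━━━━━━━━━━━━━━━━━━━┓           
    ┃ FileEditor                       ┃█·█·█      
    ┠──────────────────────────────────┨·█···      
    ┃█                                ▲┃··█··      
    ┃Error handling analyzes user sess█┃·····      
    ┃This module monitors network conn░┃█··█·      
    ┃The system coordinates configurat░┃····█      
    ┃The system implements incoming re░┃·█···      
    ┃Error handling implements configu░┃····█      
    ┃This module processes data stream░┃·█···      
    ┃This module manages batch operati░┃█··██      
    ┃Data processing implements log en░┃██·█·      
    ┃The architecture manages log entr░┃····█      
    ┃Each component maintains network ░┃           
    ┃Each component maintains queue it░┃           


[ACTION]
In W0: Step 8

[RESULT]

                      ┠────────────────────────────
    ┏━━━━━━━━━━━━━━━━━━━━━━━━━━━━━━━━━━┓           
    ┃ FileEditor                       ┃·····      
    ┠──────────────────────────────────┨·····      
    ┃█                                ▲┃·····      
    ┃Error handling analyzes user sess█┃·····      
    ┃This module monitors network conn░┃·····      
    ┃The system coordinates configurat░┃·····      
    ┃The system implements incoming re░┃·····      
    ┃Error handling implements configu░┃·····      
    ┃This module processes data stream░┃·····      
    ┃This module manages batch operati░┃·····      
    ┃Data processing implements log en░┃·····      
    ┃The architecture manages log entr░┃·····      
    ┃Each component maintains network ░┃           
    ┃Each component maintains queue it░┃           


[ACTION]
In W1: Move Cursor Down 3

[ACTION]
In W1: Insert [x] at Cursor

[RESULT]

                      ┠────────────────────────────
    ┏━━━━━━━━━━━━━━━━━━━━━━━━━━━━━━━━━━┓           
    ┃ FileEditor                       ┃·····      
    ┠──────────────────────────────────┨·····      
    ┃                                 ▲┃·····      
    ┃Error handling analyzes user sess█┃·····      
    ┃This module monitors network conn░┃·····      
    ┃x█he system coordinates configura░┃·····      
    ┃The system implements incoming re░┃·····      
    ┃Error handling implements configu░┃·····      
    ┃This module processes data stream░┃·····      
    ┃This module manages batch operati░┃·····      
    ┃Data processing implements log en░┃·····      
    ┃The architecture manages log entr░┃·····      
    ┃Each component maintains network ░┃           
    ┃Each component maintains queue it░┃           


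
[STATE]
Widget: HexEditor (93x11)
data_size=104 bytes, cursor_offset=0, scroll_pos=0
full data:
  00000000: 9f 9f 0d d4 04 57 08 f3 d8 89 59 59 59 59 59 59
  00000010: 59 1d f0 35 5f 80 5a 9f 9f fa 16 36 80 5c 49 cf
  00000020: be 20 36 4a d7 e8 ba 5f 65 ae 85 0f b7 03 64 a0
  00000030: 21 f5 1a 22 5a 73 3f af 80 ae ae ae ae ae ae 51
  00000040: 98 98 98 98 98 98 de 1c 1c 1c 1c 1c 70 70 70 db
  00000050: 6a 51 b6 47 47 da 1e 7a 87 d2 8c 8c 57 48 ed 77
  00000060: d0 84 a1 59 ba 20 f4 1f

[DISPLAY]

00000000  9F 9f 0d d4 04 57 08 f3  d8 89 59 59 59 59 59 59  |.....W....YYYYYY|               
00000010  59 1d f0 35 5f 80 5a 9f  9f fa 16 36 80 5c 49 cf  |Y..5_.Z....6.\I.|               
00000020  be 20 36 4a d7 e8 ba 5f  65 ae 85 0f b7 03 64 a0  |. 6J..._e.....d.|               
00000030  21 f5 1a 22 5a 73 3f af  80 ae ae ae ae ae ae 51  |!.."Zs?........Q|               
00000040  98 98 98 98 98 98 de 1c  1c 1c 1c 1c 70 70 70 db  |............ppp.|               
00000050  6a 51 b6 47 47 da 1e 7a  87 d2 8c 8c 57 48 ed 77  |jQ.GG..z....WH.w|               
00000060  d0 84 a1 59 ba 20 f4 1f                           |...Y. ..        |               
                                                                                             
                                                                                             
                                                                                             
                                                                                             


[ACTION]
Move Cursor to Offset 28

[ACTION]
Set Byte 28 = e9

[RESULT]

00000000  9f 9f 0d d4 04 57 08 f3  d8 89 59 59 59 59 59 59  |.....W....YYYYYY|               
00000010  59 1d f0 35 5f 80 5a 9f  9f fa 16 36 E9 5c 49 cf  |Y..5_.Z....6.\I.|               
00000020  be 20 36 4a d7 e8 ba 5f  65 ae 85 0f b7 03 64 a0  |. 6J..._e.....d.|               
00000030  21 f5 1a 22 5a 73 3f af  80 ae ae ae ae ae ae 51  |!.."Zs?........Q|               
00000040  98 98 98 98 98 98 de 1c  1c 1c 1c 1c 70 70 70 db  |............ppp.|               
00000050  6a 51 b6 47 47 da 1e 7a  87 d2 8c 8c 57 48 ed 77  |jQ.GG..z....WH.w|               
00000060  d0 84 a1 59 ba 20 f4 1f                           |...Y. ..        |               
                                                                                             
                                                                                             
                                                                                             
                                                                                             


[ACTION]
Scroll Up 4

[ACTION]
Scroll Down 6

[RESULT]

00000060  d0 84 a1 59 ba 20 f4 1f                           |...Y. ..        |               
                                                                                             
                                                                                             
                                                                                             
                                                                                             
                                                                                             
                                                                                             
                                                                                             
                                                                                             
                                                                                             
                                                                                             


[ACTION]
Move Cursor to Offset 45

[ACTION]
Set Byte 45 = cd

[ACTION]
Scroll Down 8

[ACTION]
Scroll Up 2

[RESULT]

00000040  98 98 98 98 98 98 de 1c  1c 1c 1c 1c 70 70 70 db  |............ppp.|               
00000050  6a 51 b6 47 47 da 1e 7a  87 d2 8c 8c 57 48 ed 77  |jQ.GG..z....WH.w|               
00000060  d0 84 a1 59 ba 20 f4 1f                           |...Y. ..        |               
                                                                                             
                                                                                             
                                                                                             
                                                                                             
                                                                                             
                                                                                             
                                                                                             
                                                                                             


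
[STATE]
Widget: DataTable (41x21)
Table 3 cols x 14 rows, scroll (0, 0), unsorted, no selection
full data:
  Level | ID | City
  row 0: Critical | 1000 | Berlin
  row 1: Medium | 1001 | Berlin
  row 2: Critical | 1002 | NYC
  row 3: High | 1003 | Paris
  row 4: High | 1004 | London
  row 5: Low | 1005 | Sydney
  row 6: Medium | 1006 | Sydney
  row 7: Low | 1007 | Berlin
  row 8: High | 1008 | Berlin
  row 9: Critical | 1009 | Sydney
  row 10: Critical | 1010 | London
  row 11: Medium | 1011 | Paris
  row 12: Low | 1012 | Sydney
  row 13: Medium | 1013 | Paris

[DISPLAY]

Level   │ID  │City                       
────────┼────┼──────                     
Critical│1000│Berlin                     
Medium  │1001│Berlin                     
Critical│1002│NYC                        
High    │1003│Paris                      
High    │1004│London                     
Low     │1005│Sydney                     
Medium  │1006│Sydney                     
Low     │1007│Berlin                     
High    │1008│Berlin                     
Critical│1009│Sydney                     
Critical│1010│London                     
Medium  │1011│Paris                      
Low     │1012│Sydney                     
Medium  │1013│Paris                      
                                         
                                         
                                         
                                         
                                         


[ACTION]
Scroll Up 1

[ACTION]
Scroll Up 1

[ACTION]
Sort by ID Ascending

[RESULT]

Level   │ID ▲│City                       
────────┼────┼──────                     
Critical│1000│Berlin                     
Medium  │1001│Berlin                     
Critical│1002│NYC                        
High    │1003│Paris                      
High    │1004│London                     
Low     │1005│Sydney                     
Medium  │1006│Sydney                     
Low     │1007│Berlin                     
High    │1008│Berlin                     
Critical│1009│Sydney                     
Critical│1010│London                     
Medium  │1011│Paris                      
Low     │1012│Sydney                     
Medium  │1013│Paris                      
                                         
                                         
                                         
                                         
                                         


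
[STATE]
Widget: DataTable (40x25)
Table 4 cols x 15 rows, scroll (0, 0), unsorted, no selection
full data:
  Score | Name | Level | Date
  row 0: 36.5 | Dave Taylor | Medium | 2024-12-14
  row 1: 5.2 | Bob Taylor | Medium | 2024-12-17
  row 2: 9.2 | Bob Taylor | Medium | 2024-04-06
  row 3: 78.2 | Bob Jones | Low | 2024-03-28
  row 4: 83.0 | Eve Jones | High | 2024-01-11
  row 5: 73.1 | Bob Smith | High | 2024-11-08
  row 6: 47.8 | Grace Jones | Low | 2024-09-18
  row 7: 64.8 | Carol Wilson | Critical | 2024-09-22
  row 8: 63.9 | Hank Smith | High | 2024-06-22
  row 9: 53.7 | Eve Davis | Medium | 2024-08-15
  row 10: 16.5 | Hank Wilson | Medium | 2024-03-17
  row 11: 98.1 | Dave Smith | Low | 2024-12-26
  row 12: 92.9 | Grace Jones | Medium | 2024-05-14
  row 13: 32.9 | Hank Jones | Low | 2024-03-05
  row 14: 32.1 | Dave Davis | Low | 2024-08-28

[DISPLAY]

Score│Name        │Level   │Date        
─────┼────────────┼────────┼──────────  
36.5 │Dave Taylor │Medium  │2024-12-14  
5.2  │Bob Taylor  │Medium  │2024-12-17  
9.2  │Bob Taylor  │Medium  │2024-04-06  
78.2 │Bob Jones   │Low     │2024-03-28  
83.0 │Eve Jones   │High    │2024-01-11  
73.1 │Bob Smith   │High    │2024-11-08  
47.8 │Grace Jones │Low     │2024-09-18  
64.8 │Carol Wilson│Critical│2024-09-22  
63.9 │Hank Smith  │High    │2024-06-22  
53.7 │Eve Davis   │Medium  │2024-08-15  
16.5 │Hank Wilson │Medium  │2024-03-17  
98.1 │Dave Smith  │Low     │2024-12-26  
92.9 │Grace Jones │Medium  │2024-05-14  
32.9 │Hank Jones  │Low     │2024-03-05  
32.1 │Dave Davis  │Low     │2024-08-28  
                                        
                                        
                                        
                                        
                                        
                                        
                                        
                                        


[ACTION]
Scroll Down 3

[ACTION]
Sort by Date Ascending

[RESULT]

Score│Name        │Level   │Date     ▲  
─────┼────────────┼────────┼──────────  
83.0 │Eve Jones   │High    │2024-01-11  
32.9 │Hank Jones  │Low     │2024-03-05  
16.5 │Hank Wilson │Medium  │2024-03-17  
78.2 │Bob Jones   │Low     │2024-03-28  
9.2  │Bob Taylor  │Medium  │2024-04-06  
92.9 │Grace Jones │Medium  │2024-05-14  
63.9 │Hank Smith  │High    │2024-06-22  
53.7 │Eve Davis   │Medium  │2024-08-15  
32.1 │Dave Davis  │Low     │2024-08-28  
47.8 │Grace Jones │Low     │2024-09-18  
64.8 │Carol Wilson│Critical│2024-09-22  
73.1 │Bob Smith   │High    │2024-11-08  
36.5 │Dave Taylor │Medium  │2024-12-14  
5.2  │Bob Taylor  │Medium  │2024-12-17  
98.1 │Dave Smith  │Low     │2024-12-26  
                                        
                                        
                                        
                                        
                                        
                                        
                                        
                                        


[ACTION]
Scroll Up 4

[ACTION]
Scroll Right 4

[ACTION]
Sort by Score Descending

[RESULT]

Scor▼│Name        │Level   │Date        
─────┼────────────┼────────┼──────────  
98.1 │Dave Smith  │Low     │2024-12-26  
92.9 │Grace Jones │Medium  │2024-05-14  
83.0 │Eve Jones   │High    │2024-01-11  
78.2 │Bob Jones   │Low     │2024-03-28  
73.1 │Bob Smith   │High    │2024-11-08  
64.8 │Carol Wilson│Critical│2024-09-22  
63.9 │Hank Smith  │High    │2024-06-22  
53.7 │Eve Davis   │Medium  │2024-08-15  
47.8 │Grace Jones │Low     │2024-09-18  
36.5 │Dave Taylor │Medium  │2024-12-14  
32.9 │Hank Jones  │Low     │2024-03-05  
32.1 │Dave Davis  │Low     │2024-08-28  
16.5 │Hank Wilson │Medium  │2024-03-17  
9.2  │Bob Taylor  │Medium  │2024-04-06  
5.2  │Bob Taylor  │Medium  │2024-12-17  
                                        
                                        
                                        
                                        
                                        
                                        
                                        
                                        


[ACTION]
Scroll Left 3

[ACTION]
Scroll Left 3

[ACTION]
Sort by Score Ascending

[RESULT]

Scor▲│Name        │Level   │Date        
─────┼────────────┼────────┼──────────  
5.2  │Bob Taylor  │Medium  │2024-12-17  
9.2  │Bob Taylor  │Medium  │2024-04-06  
16.5 │Hank Wilson │Medium  │2024-03-17  
32.1 │Dave Davis  │Low     │2024-08-28  
32.9 │Hank Jones  │Low     │2024-03-05  
36.5 │Dave Taylor │Medium  │2024-12-14  
47.8 │Grace Jones │Low     │2024-09-18  
53.7 │Eve Davis   │Medium  │2024-08-15  
63.9 │Hank Smith  │High    │2024-06-22  
64.8 │Carol Wilson│Critical│2024-09-22  
73.1 │Bob Smith   │High    │2024-11-08  
78.2 │Bob Jones   │Low     │2024-03-28  
83.0 │Eve Jones   │High    │2024-01-11  
92.9 │Grace Jones │Medium  │2024-05-14  
98.1 │Dave Smith  │Low     │2024-12-26  
                                        
                                        
                                        
                                        
                                        
                                        
                                        
                                        
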